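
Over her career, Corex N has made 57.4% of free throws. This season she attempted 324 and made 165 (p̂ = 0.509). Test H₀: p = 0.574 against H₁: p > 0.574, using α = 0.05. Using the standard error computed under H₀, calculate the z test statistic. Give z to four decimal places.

z = -2.3566

p̂ = 165/324 ≈ 0.509259.
SE = √(p₀(1−p₀)/n) = √(0.24452/324) = 0.027472.
z = (0.509259 − 0.574)/0.027472 = -0.064741/0.027472 = -2.3566.
p-value = P(Z > -2.357) ≈ 0.9908; since p > α = 0.05, fail to reject H₀.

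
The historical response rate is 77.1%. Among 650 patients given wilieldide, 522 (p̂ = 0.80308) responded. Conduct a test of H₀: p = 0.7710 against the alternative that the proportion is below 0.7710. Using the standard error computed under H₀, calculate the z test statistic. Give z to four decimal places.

z = 1.9463

p̂ = 522/650 ≈ 0.803077.
SE = √(p₀(1−p₀)/n) = √(0.17656/650) = 0.016481.
z = (0.803077 − 0.771)/0.016481 = 0.032077/0.016481 = 1.9463.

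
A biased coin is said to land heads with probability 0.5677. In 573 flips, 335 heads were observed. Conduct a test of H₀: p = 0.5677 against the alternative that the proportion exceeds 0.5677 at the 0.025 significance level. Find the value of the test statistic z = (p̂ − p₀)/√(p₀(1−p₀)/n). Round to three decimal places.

p̂ = 335/573 = 0.584642.
SE = √(p₀(1−p₀)/n) = √(0.24542/573) = 0.020695.
z = (0.584642 − 0.5677)/0.020695 = 0.016942/0.020695 = 0.819.
p-value = P(Z > 0.819) ≈ 0.2065. With α = 0.025, fail to reject H₀.

z = 0.819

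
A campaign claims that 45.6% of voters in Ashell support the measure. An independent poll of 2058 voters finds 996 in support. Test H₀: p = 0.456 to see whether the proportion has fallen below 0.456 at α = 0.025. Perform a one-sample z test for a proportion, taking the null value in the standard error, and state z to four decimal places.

p̂ = 996/2058 ≈ 0.4839650.
Standard error under H₀: √(0.456×0.544/2058) = 0.0109789.
z = (0.4839650 − 0.456)/0.0109789 = 0.0279650/0.0109789 = 2.5472.
p-value = P(Z < 2.547) ≈ 0.9946; since p > α = 0.025, fail to reject H₀.

z = 2.5472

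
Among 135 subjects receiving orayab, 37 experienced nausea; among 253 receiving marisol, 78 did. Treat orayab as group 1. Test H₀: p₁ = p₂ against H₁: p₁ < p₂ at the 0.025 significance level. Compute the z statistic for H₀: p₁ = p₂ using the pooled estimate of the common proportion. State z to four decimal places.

p̂₁ = 37/135 = 0.274074, p̂₂ = 78/253 = 0.308300.
Pooled p̂ = (37+78)/(135+253) = 115/388 = 0.296392.
SE = √(0.208544 × 0.01136) = 0.048673.
z = (0.274074 − 0.308300)/0.048673 = -0.034226/0.048673 = -0.7032.
p-value = P(Z < -0.703) ≈ 0.2410; since p > α = 0.025, fail to reject H₀.

z = -0.7032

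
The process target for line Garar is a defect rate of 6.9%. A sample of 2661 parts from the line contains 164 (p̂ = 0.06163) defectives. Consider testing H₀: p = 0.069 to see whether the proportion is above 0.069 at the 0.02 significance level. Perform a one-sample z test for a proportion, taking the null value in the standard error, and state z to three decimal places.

z = -1.500

p̂ = 164/2661 = 0.061631.
Standard error under H₀: √(0.069×0.931/2661) = 0.004913.
z = (0.061631 − 0.069)/0.004913 = -0.007369/0.004913 = -1.500.
p-value = P(Z > -1.500) ≈ 0.9332. With α = 0.02, fail to reject H₀.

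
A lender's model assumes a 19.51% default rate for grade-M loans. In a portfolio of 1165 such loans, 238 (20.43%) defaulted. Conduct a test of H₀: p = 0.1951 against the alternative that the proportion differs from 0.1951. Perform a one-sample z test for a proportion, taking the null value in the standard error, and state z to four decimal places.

p̂ = 238/1165 = 0.204292.
SE = √(p₀(1−p₀)/n) = √(0.15704/1165) = 0.011610.
z = (0.204292 − 0.1951)/0.011610 = 0.009192/0.011610 = 0.7917.
p-value = 2·P(Z > 0.792) ≈ 0.4285.

z = 0.7917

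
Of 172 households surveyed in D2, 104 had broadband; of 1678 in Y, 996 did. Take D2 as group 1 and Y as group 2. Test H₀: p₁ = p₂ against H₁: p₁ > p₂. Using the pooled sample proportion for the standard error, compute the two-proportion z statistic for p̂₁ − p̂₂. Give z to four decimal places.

z = 0.2821

p̂₁ = 104/172 ≈ 0.604651, p̂₂ = 996/1678 ≈ 0.593564.
Pooled p̂ = (104+996)/(172+1678) = 1100/1850 = 0.594595.
SE = √(0.241052 × 0.0064099) = 0.039308.
z = (0.604651 − 0.593564)/0.039308 = 0.011087/0.039308 = 0.2821.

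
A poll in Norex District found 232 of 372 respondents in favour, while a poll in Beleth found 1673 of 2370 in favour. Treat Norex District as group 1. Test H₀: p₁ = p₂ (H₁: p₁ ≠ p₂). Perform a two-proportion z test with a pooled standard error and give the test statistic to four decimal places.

z = -3.2027

p̂₁ = 232/372 = 0.623656, p̂₂ = 1673/2370 = 0.705907.
Pooled p̂ = (232+1673)/(372+2370) = 1905/2742 = 0.694748.
SE = √(0.212073 × 0.00311011) = 0.025682.
z = (0.623656 − 0.705907)/0.025682 = -0.082251/0.025682 = -3.2027.
p-value = 2·P(Z > 3.203) ≈ 0.0014.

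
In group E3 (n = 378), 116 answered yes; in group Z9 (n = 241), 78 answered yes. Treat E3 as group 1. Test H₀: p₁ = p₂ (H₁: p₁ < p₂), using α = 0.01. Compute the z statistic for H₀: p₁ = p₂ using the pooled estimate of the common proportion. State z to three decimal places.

z = -0.439

p̂₁ = 116/378 ≈ 0.30688, p̂₂ = 78/241 ≈ 0.32365.
Pooled p̂ = (116+78)/(378+241) = 194/619 = 0.31341.
SE = √(p̂(1−p̂)(1/n₁+1/n₂)) = √(0.31341·0.68659·0.00679488) = √(0.00146215) = 0.03824.
z = (0.30688 − 0.32365)/0.03824 = -0.01677/0.03824 = -0.439.
p-value = P(Z < -0.439) ≈ 0.3305. With α = 0.01, fail to reject H₀.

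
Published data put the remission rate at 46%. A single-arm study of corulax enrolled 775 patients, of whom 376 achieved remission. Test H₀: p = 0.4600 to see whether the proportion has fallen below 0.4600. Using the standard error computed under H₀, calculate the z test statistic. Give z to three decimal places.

z = 1.405

p̂ = 376/775 = 0.485161.
Standard error under H₀: √(0.46×0.54/775) = 0.017903.
z = (0.485161 − 0.46)/0.017903 = 0.025161/0.017903 = 1.405.
p-value = P(Z < 1.405) ≈ 0.9201.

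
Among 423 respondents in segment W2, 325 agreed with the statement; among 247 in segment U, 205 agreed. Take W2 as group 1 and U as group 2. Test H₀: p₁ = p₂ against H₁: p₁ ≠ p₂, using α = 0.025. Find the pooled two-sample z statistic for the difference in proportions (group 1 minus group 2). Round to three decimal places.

z = -1.893

p̂₁ = 325/423 ≈ 0.76832, p̂₂ = 205/247 ≈ 0.82996.
Pooled p̂ = (325+205)/(423+247) = 530/670 = 0.79104.
SE = √(p̂(1−p̂)(1/n₁+1/n₂)) = √(0.79104·0.20896·0.00641265) = √(0.00105997) = 0.03256.
z = (0.76832 − 0.82996)/0.03256 = -0.06164/0.03256 = -1.893.
Two-sided p-value ≈ 2·Φ(−1.893) = 0.0583, so at α = 0.025 we fail to reject H₀.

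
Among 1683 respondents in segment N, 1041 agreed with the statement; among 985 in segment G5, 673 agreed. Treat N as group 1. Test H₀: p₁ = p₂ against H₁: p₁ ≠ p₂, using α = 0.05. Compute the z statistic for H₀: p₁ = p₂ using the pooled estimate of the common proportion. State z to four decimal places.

p̂₁ = 1041/1683 ≈ 0.618538, p̂₂ = 673/985 ≈ 0.683249.
Pooled p̂ = (1041+673)/(1683+985) = 1714/2668 = 0.642429.
SE = √(p̂(1−p̂)(1/n₁+1/n₂)) = √(0.642429·0.357571·0.00160941) = √(0.000369703) = 0.019228.
z = (0.618538 − 0.683249)/0.019228 = -0.064711/0.019228 = -3.3655.
Two-sided p-value ≈ 2·Φ(−3.365) = 0.0008; since p < α = 0.05, reject H₀.

z = -3.3655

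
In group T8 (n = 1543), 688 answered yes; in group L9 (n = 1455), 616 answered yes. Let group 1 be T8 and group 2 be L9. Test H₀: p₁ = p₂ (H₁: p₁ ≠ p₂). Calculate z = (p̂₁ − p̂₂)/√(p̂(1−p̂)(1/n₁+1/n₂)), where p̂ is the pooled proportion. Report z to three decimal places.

z = 1.243

p̂₁ = 688/1543 = 0.445885, p̂₂ = 616/1455 = 0.423368.
Pooled p̂ = (688+616)/(1543+1455) = 1304/2998 = 0.434957.
SE = √(0.245769 × 0.00133537) = 0.018116.
z = (0.445885 − 0.423368)/0.018116 = 0.022517/0.018116 = 1.243.
p-value = 2·P(Z > 1.243) ≈ 0.2139.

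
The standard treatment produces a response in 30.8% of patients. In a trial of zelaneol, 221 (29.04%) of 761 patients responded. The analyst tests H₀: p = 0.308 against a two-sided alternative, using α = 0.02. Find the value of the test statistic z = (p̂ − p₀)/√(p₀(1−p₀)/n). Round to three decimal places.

z = -1.051

p̂ = 221/761 = 0.29041.
Standard error under H₀: √(0.308×0.692/761) = 0.01674.
z = (0.29041 − 0.308)/0.01674 = -0.01759/0.01674 = -1.051.
p-value = 2·P(Z > 1.051) ≈ 0.2932. With α = 0.02, fail to reject H₀.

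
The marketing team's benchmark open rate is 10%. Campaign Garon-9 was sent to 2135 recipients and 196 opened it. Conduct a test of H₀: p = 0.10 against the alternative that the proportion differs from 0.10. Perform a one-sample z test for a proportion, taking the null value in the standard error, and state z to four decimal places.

z = -1.2625

p̂ = 196/2135 = 0.09180328.
Standard error under H₀: √(0.1×0.9/2135) = 0.00649265.
z = (0.09180328 − 0.1)/0.00649265 = -0.00819672/0.00649265 = -1.2625.
Two-sided p-value ≈ 2·Φ(−1.262) = 0.2068.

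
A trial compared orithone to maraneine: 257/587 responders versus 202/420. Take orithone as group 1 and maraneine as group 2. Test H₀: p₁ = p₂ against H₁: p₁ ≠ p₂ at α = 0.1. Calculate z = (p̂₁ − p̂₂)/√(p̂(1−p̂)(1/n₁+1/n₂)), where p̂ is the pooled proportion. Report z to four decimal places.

p̂₁ = 257/587 ≈ 0.437819, p̂₂ = 202/420 ≈ 0.480952.
Pooled p̂ = (257+202)/(587+420) = 459/1007 = 0.455809.
SE = √(0.248047 × 0.00408453) = 0.031830.
z = (0.437819 − 0.480952)/0.031830 = -0.043133/0.031830 = -1.3551.
p-value = 2·P(Z > 1.355) ≈ 0.1754, so at α = 0.1 we fail to reject H₀.

z = -1.3551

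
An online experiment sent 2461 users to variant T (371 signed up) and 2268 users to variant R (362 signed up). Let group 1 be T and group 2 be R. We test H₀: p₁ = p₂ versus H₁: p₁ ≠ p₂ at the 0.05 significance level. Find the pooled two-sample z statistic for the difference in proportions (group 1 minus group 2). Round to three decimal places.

p̂₁ = 371/2461 ≈ 0.15075, p̂₂ = 362/2268 ≈ 0.15961.
Pooled p̂ = (371+362)/(2461+2268) = 733/4729 = 0.15500.
SE = √(0.130976 × 0.000847256) = 0.01053.
z = (0.15075 − 0.15961)/0.01053 = -0.00886/0.01053 = -0.841.
p-value = 2·P(Z > 0.841) ≈ 0.4003. With α = 0.05, fail to reject H₀.

z = -0.841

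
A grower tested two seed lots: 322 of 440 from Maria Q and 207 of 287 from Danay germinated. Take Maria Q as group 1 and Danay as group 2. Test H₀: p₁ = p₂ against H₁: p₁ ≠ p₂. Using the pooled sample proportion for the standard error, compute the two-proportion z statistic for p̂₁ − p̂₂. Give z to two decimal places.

z = 0.31

p̂₁ = 322/440 ≈ 0.7318, p̂₂ = 207/287 ≈ 0.7213.
Pooled p̂ = (322+207)/(440+287) = 529/727 = 0.7276.
SE = √(0.198176 × 0.00575705) = 0.0338.
z = (0.7318 − 0.7213)/0.0338 = 0.0105/0.0338 = 0.31.
p-value = 2·P(Z > 0.313) ≈ 0.7545.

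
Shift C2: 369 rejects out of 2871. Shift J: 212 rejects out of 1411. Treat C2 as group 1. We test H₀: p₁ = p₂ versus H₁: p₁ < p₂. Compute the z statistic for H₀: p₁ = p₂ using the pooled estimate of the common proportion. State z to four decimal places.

p̂₁ = 369/2871 ≈ 0.128527, p̂₂ = 212/1411 ≈ 0.150248.
Pooled p̂ = (369+212)/(2871+1411) = 581/4282 = 0.135684.
SE = √(p̂(1−p̂)(1/n₁+1/n₂)) = √(0.135684·0.864316·0.00105703) = √(0.000123962) = 0.011134.
z = (0.128527 − 0.150248)/0.011134 = -0.021721/0.011134 = -1.9509.
p-value = P(Z < -1.951) ≈ 0.0255.

z = -1.9509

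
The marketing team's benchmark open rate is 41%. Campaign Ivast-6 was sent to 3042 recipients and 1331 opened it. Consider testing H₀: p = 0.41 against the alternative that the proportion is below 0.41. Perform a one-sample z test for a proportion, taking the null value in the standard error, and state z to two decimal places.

z = 3.09

p̂ = 1331/3042 ≈ 0.4375.
Under H₀, SE = √(0.41·0.59/3042) = √(7.95201e-05) = 0.0089.
z = (0.4375 − 0.41)/0.0089 = 0.0275/0.0089 = 3.09.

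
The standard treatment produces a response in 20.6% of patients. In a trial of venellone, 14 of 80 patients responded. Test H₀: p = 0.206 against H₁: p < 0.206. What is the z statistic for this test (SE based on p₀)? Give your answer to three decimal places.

p̂ = 14/80 ≈ 0.17500.
Under H₀, SE = √(0.206·0.794/80) = √(0.00204455) = 0.04522.
z = (0.17500 − 0.206)/0.04522 = -0.03100/0.04522 = -0.686.
p-value = P(Z < -0.686) ≈ 0.2465.

z = -0.686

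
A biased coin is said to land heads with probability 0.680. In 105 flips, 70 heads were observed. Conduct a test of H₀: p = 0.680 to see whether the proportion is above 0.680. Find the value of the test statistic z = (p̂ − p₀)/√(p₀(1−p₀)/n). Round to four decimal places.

p̂ = 70/105 ≈ 0.666667.
Under H₀, SE = √(0.68·0.32/105) = √(0.00207238) = 0.045523.
z = (0.666667 − 0.68)/0.045523 = -0.013333/0.045523 = -0.2929.

z = -0.2929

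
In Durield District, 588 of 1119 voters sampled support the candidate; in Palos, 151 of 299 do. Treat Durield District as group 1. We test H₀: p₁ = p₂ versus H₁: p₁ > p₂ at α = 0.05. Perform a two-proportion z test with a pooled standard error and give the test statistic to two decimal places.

p̂₁ = 588/1119 = 0.5255, p̂₂ = 151/299 = 0.5050.
Pooled p̂ = (588+151)/(1119+299) = 739/1418 = 0.5212.
SE = √(p̂(1−p̂)(1/n₁+1/n₂)) = √(0.5212·0.4788·0.00423814) = √(0.00105764) = 0.0325.
z = (0.5255 − 0.5050)/0.0325 = 0.0205/0.0325 = 0.63.
p-value = P(Z > 0.629) ≈ 0.2647; since p > α = 0.05, fail to reject H₀.

z = 0.63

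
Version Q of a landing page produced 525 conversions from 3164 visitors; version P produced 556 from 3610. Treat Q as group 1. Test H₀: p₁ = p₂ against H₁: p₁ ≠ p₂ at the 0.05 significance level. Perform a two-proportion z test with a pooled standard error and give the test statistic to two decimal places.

p̂₁ = 525/3164 ≈ 0.1659, p̂₂ = 556/3610 ≈ 0.1540.
Pooled p̂ = (525+556)/(3164+3610) = 1081/6774 = 0.1596.
SE = √(0.134115 × 0.000593064) = 0.0089.
z = (0.1659 − 0.1540)/0.0089 = 0.0119/0.0089 = 1.34.
p-value = 2·P(Z > 1.336) ≈ 0.1816, so at α = 0.05 we fail to reject H₀.

z = 1.34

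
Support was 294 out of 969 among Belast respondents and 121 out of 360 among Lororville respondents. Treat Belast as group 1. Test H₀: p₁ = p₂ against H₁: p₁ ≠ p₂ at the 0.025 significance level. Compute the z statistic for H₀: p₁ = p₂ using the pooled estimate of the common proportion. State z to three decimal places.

z = -1.143

p̂₁ = 294/969 = 0.30341, p̂₂ = 121/360 = 0.33611.
Pooled p̂ = (294+121)/(969+360) = 415/1329 = 0.31226.
SE = √(p̂(1−p̂)(1/n₁+1/n₂)) = √(0.31226·0.68774·0.00380977) = √(0.000818169) = 0.02860.
z = (0.30341 − 0.33611)/0.02860 = -0.03270/0.02860 = -1.143.
p-value = 2·P(Z > 1.143) ≈ 0.2529, so at α = 0.025 we fail to reject H₀.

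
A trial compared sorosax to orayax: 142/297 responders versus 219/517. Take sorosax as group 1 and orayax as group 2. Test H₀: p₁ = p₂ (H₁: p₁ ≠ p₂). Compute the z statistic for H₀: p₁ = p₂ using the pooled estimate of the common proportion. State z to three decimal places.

z = 1.507

p̂₁ = 142/297 ≈ 0.47811, p̂₂ = 219/517 ≈ 0.42360.
Pooled p̂ = (142+219)/(297+517) = 361/814 = 0.44349.
SE = √(p̂(1−p̂)(1/n₁+1/n₂)) = √(0.44349·0.55651·0.00530124) = √(0.00130838) = 0.03617.
z = (0.47811 − 0.42360)/0.03617 = 0.05451/0.03617 = 1.507.
p-value = 2·P(Z > 1.507) ≈ 0.1318.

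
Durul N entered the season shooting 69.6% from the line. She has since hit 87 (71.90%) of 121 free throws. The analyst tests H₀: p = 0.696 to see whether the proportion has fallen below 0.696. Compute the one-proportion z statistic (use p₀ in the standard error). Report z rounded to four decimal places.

z = 0.5502

p̂ = 87/121 ≈ 0.719008.
Standard error under H₀: √(0.696×0.304/121) = 0.041817.
z = (0.719008 − 0.696)/0.041817 = 0.023008/0.041817 = 0.5502.
p-value = P(Z < 0.550) ≈ 0.7089.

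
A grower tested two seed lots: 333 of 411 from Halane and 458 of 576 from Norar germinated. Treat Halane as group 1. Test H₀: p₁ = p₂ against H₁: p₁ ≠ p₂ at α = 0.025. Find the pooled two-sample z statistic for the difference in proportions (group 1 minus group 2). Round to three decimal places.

z = 0.585

p̂₁ = 333/411 ≈ 0.81022, p̂₂ = 458/576 ≈ 0.79514.
Pooled p̂ = (333+458)/(411+576) = 791/987 = 0.80142.
SE = √(0.159147 × 0.0041692) = 0.02576.
z = (0.81022 − 0.79514)/0.02576 = 0.01508/0.02576 = 0.585.
Two-sided p-value ≈ 2·Φ(−0.585) = 0.5583. With α = 0.025, fail to reject H₀.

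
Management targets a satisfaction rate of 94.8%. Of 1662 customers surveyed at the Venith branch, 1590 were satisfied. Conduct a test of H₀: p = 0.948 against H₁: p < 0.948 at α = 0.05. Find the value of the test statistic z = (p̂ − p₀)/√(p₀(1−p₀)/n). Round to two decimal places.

p̂ = 1590/1662 ≈ 0.95668.
SE = √(p₀(1−p₀)/n) = √(0.049296/1662) = 0.00545.
z = (0.95668 − 0.948)/0.00545 = 0.00868/0.00545 = 1.59.
p-value = P(Z < 1.594) ≈ 0.9445, so at α = 0.05 we fail to reject H₀.

z = 1.59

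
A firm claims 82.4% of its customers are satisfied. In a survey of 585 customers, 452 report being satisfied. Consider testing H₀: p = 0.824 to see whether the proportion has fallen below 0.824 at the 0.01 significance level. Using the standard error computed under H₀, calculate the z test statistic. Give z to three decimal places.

p̂ = 452/585 ≈ 0.772650.
Under H₀, SE = √(0.824·0.176/585) = √(0.000247904) = 0.015745.
z = (0.772650 − 0.824)/0.015745 = -0.051350/0.015745 = -3.261.
p-value = P(Z < -3.261) ≈ 0.0006. With α = 0.01, reject H₀.

z = -3.261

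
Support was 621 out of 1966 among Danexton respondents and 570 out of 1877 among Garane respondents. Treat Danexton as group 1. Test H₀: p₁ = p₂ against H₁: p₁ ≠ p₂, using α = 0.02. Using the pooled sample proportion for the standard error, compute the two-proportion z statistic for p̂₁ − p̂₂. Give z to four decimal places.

p̂₁ = 621/1966 ≈ 0.315870, p̂₂ = 570/1877 ≈ 0.303676.
Pooled p̂ = (621+570)/(1966+1877) = 1191/3843 = 0.309914.
SE = √(p̂(1−p̂)(1/n₁+1/n₂)) = √(0.309914·0.690086·0.00104141) = √(0.000222724) = 0.014924.
z = (0.315870 − 0.303676)/0.014924 = 0.012194/0.014924 = 0.8171.
p-value = 2·P(Z > 0.817) ≈ 0.4139. With α = 0.02, fail to reject H₀.

z = 0.8171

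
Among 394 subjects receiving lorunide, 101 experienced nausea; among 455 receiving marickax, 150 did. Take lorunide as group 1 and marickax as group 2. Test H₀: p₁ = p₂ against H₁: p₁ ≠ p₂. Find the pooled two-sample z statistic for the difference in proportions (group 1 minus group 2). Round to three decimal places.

z = -2.335

p̂₁ = 101/394 = 0.25635, p̂₂ = 150/455 = 0.32967.
Pooled p̂ = (101+150)/(394+455) = 251/849 = 0.29564.
SE = √(p̂(1−p̂)(1/n₁+1/n₂)) = √(0.29564·0.70436·0.00473587) = √(0.000986188) = 0.03140.
z = (0.25635 − 0.32967)/0.03140 = -0.07332/0.03140 = -2.335.
Two-sided p-value ≈ 2·Φ(−2.335) = 0.0195.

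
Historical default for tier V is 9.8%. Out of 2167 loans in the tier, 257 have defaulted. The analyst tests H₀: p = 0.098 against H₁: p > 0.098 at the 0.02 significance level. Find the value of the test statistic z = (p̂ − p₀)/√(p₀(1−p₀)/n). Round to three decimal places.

p̂ = 257/2167 = 0.118597.
Standard error under H₀: √(0.098×0.902/2167) = 0.006387.
z = (0.118597 − 0.098)/0.006387 = 0.020597/0.006387 = 3.225.
p-value = P(Z > 3.225) ≈ 0.0006; since p < α = 0.02, reject H₀.

z = 3.225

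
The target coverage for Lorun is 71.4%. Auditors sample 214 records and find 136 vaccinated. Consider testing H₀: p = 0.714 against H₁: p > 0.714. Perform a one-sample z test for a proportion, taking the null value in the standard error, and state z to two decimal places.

z = -2.54

p̂ = 136/214 ≈ 0.6355.
Under H₀, SE = √(0.714·0.286/214) = √(0.000954224) = 0.0309.
z = (0.6355 − 0.714)/0.0309 = -0.0785/0.0309 = -2.54.
p-value = P(Z > -2.541) ≈ 0.9945.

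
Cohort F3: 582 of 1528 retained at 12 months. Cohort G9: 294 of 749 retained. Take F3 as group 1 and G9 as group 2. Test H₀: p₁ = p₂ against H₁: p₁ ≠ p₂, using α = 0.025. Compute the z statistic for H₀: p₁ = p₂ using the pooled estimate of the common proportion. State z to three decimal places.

z = -0.536

p̂₁ = 582/1528 ≈ 0.38089, p̂₂ = 294/749 ≈ 0.39252.
Pooled p̂ = (582+294)/(1528+749) = 876/2277 = 0.38472.
SE = √(0.23671 × 0.00198956) = 0.02170.
z = (0.38089 − 0.39252)/0.02170 = -0.01163/0.02170 = -0.536.
Two-sided p-value ≈ 2·Φ(−0.536) = 0.5919, so at α = 0.025 we fail to reject H₀.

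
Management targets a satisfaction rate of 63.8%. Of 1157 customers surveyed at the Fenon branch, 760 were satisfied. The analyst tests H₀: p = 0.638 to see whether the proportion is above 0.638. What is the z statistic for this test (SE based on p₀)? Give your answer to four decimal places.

p̂ = 760/1157 = 0.6568712.
Standard error under H₀: √(0.638×0.362/1157) = 0.0141286.
z = (0.6568712 − 0.638)/0.0141286 = 0.0188712/0.0141286 = 1.3357.

z = 1.3357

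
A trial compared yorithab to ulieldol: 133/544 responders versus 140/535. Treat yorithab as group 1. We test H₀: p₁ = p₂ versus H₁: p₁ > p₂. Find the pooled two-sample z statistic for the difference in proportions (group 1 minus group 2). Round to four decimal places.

p̂₁ = 133/544 ≈ 0.244485, p̂₂ = 140/535 ≈ 0.261682.
Pooled p̂ = (133+140)/(544+535) = 273/1079 = 0.253012.
SE = √(0.188997 × 0.00370739) = 0.026470.
z = (0.244485 − 0.261682)/0.026470 = -0.017197/0.026470 = -0.6497.

z = -0.6497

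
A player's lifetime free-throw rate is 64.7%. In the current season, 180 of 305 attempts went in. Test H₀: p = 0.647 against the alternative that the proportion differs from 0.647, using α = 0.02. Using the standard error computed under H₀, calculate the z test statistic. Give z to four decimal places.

z = -2.0770

p̂ = 180/305 = 0.590164.
Under H₀, SE = √(0.647·0.353/305) = √(0.000748823) = 0.027365.
z = (0.590164 − 0.647)/0.027365 = -0.056836/0.027365 = -2.0770.
Two-sided p-value ≈ 2·Φ(−2.077) = 0.0378. With α = 0.02, fail to reject H₀.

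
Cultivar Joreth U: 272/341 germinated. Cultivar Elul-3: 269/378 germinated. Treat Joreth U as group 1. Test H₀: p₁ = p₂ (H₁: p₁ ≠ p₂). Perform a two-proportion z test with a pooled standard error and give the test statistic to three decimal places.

z = 2.668

p̂₁ = 272/341 ≈ 0.797654, p̂₂ = 269/378 ≈ 0.711640.
Pooled p̂ = (272+269)/(341+378) = 541/719 = 0.752434.
SE = √(p̂(1−p̂)(1/n₁+1/n₂)) = √(0.752434·0.247566·0.00557805) = √(0.00103906) = 0.032235.
z = (0.797654 − 0.711640)/0.032235 = 0.086014/0.032235 = 2.668.
Two-sided p-value ≈ 2·Φ(−2.668) = 0.0076.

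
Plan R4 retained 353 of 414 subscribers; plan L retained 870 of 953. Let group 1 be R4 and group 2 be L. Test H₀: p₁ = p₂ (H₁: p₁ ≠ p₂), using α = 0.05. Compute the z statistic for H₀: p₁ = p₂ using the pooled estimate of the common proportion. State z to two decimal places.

z = -3.33

p̂₁ = 353/414 ≈ 0.8527, p̂₂ = 870/953 ≈ 0.9129.
Pooled p̂ = (353+870)/(414+953) = 1223/1367 = 0.8947.
SE = √(p̂(1−p̂)(1/n₁+1/n₂)) = √(0.8947·0.1053·0.00346478) = √(0.000326533) = 0.0181.
z = (0.8527 − 0.9129)/0.0181 = -0.0602/0.0181 = -3.33.
p-value = 2·P(Z > 3.334) ≈ 0.0009, so at α = 0.05 we reject H₀.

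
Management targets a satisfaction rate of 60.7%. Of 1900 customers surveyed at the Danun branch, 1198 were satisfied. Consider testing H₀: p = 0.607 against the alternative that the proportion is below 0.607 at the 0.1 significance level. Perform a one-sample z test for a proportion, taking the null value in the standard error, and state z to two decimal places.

z = 2.10

p̂ = 1198/1900 = 0.6305.
Standard error under H₀: √(0.607×0.393/1900) = 0.0112.
z = (0.6305 − 0.607)/0.0112 = 0.0235/0.0112 = 2.10.
p-value = P(Z < 2.100) ≈ 0.9821, so at α = 0.1 we fail to reject H₀.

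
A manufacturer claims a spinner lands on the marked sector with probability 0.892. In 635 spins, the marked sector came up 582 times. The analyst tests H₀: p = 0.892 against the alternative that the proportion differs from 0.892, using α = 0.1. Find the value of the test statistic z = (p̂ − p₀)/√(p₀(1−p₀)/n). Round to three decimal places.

z = 1.992

p̂ = 582/635 = 0.91654.
SE = √(p₀(1−p₀)/n) = √(0.096336/635) = 0.01232.
z = (0.91654 − 0.892)/0.01232 = 0.02454/0.01232 = 1.992.
p-value = 2·P(Z > 1.992) ≈ 0.0464, so at α = 0.1 we reject H₀.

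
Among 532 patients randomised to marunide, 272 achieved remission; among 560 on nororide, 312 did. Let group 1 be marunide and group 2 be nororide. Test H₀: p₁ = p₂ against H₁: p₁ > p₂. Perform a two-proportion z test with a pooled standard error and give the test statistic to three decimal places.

p̂₁ = 272/532 ≈ 0.51128, p̂₂ = 312/560 ≈ 0.55714.
Pooled p̂ = (272+312)/(532+560) = 584/1092 = 0.53480.
SE = √(p̂(1−p̂)(1/n₁+1/n₂)) = √(0.53480·0.46520·0.00366541) = √(0.000911915) = 0.03020.
z = (0.51128 − 0.55714)/0.03020 = -0.04586/0.03020 = -1.519.
p-value = P(Z > -1.519) ≈ 0.9356.

z = -1.519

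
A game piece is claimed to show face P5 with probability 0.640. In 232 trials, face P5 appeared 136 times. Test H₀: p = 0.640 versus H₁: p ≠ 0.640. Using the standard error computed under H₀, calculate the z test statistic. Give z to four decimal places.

z = -1.7070

p̂ = 136/232 = 0.586207.
Standard error under H₀: √(0.64×0.36/232) = 0.031514.
z = (0.586207 − 0.64)/0.031514 = -0.053793/0.031514 = -1.7070.
Two-sided p-value ≈ 2·Φ(−1.707) = 0.0878.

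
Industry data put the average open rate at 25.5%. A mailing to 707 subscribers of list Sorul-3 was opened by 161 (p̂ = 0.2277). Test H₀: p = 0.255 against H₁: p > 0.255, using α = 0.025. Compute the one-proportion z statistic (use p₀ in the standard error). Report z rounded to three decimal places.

z = -1.664

p̂ = 161/707 ≈ 0.22772.
Standard error under H₀: √(0.255×0.745/707) = 0.01639.
z = (0.22772 − 0.255)/0.01639 = -0.02728/0.01639 = -1.664.
p-value = P(Z > -1.664) ≈ 0.9519, so at α = 0.025 we fail to reject H₀.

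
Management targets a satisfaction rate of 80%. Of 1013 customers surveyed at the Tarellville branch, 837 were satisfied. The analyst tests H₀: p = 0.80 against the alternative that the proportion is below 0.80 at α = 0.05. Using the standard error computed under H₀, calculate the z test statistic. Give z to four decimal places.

z = 2.0894

p̂ = 837/1013 ≈ 0.826259.
SE = √(p₀(1−p₀)/n) = √(0.16/1013) = 0.012568.
z = (0.826259 − 0.8)/0.012568 = 0.026259/0.012568 = 2.0894.
p-value = P(Z < 2.089) ≈ 0.9817; since p > α = 0.05, fail to reject H₀.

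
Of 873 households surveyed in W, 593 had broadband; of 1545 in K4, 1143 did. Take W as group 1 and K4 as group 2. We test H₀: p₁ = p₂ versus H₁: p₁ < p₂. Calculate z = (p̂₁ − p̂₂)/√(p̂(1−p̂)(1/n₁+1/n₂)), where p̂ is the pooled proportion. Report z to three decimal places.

p̂₁ = 593/873 = 0.679267, p̂₂ = 1143/1545 = 0.739806.
Pooled p̂ = (593+1143)/(873+1545) = 1736/2418 = 0.717949.
SE = √(p̂(1−p̂)(1/n₁+1/n₂)) = √(0.717949·0.282051·0.00179272) = √(0.000363024) = 0.019053.
z = (0.679267 − 0.739806)/0.019053 = -0.060539/0.019053 = -3.177.

z = -3.177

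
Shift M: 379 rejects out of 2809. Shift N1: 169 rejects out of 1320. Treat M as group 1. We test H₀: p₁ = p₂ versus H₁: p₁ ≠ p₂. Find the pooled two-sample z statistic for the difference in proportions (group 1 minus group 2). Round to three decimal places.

z = 0.609

p̂₁ = 379/2809 ≈ 0.13492, p̂₂ = 169/1320 ≈ 0.12803.
Pooled p̂ = (379+169)/(2809+1320) = 548/4129 = 0.13272.
SE = √(0.115105 × 0.00111357) = 0.01132.
z = (0.13492 − 0.12803)/0.01132 = 0.00689/0.01132 = 0.609.
Two-sided p-value ≈ 2·Φ(−0.609) = 0.5426.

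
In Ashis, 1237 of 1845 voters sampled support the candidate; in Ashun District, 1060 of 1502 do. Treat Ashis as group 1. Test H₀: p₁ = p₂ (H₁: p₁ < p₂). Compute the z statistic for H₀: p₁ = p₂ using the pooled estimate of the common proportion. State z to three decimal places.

p̂₁ = 1237/1845 ≈ 0.67046, p̂₂ = 1060/1502 ≈ 0.70573.
Pooled p̂ = (1237+1060)/(1845+1502) = 2297/3347 = 0.68629.
SE = √(0.215297 × 0.00120778) = 0.01613.
z = (0.67046 − 0.70573)/0.01613 = -0.03527/0.01613 = -2.187.
p-value = P(Z < -2.187) ≈ 0.0144.

z = -2.187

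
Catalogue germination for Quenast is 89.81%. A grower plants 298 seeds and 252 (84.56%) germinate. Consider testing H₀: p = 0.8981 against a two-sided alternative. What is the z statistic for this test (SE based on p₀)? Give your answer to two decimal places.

p̂ = 252/298 = 0.84564.
Standard error under H₀: √(0.8981×0.1019/298) = 0.01752.
z = (0.84564 − 0.8981)/0.01752 = -0.05246/0.01752 = -2.99.
Two-sided p-value ≈ 2·Φ(−2.994) = 0.0028.

z = -2.99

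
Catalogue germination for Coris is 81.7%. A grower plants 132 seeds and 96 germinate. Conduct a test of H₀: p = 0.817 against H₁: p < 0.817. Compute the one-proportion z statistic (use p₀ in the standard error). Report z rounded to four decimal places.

p̂ = 96/132 ≈ 0.727273.
SE = √(p₀(1−p₀)/n) = √(0.14951/132) = 0.033655.
z = (0.727273 − 0.817)/0.033655 = -0.089727/0.033655 = -2.6661.
p-value = P(Z < -2.666) ≈ 0.0038.

z = -2.6661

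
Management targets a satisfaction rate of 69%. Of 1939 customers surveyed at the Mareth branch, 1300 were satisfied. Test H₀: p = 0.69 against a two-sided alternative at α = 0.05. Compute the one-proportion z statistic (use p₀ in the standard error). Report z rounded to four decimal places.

z = -1.8615

p̂ = 1300/1939 ≈ 0.670449.
Standard error under H₀: √(0.69×0.31/1939) = 0.010503.
z = (0.670449 − 0.69)/0.010503 = -0.019551/0.010503 = -1.8615.
Two-sided p-value ≈ 2·Φ(−1.861) = 0.0627. With α = 0.05, fail to reject H₀.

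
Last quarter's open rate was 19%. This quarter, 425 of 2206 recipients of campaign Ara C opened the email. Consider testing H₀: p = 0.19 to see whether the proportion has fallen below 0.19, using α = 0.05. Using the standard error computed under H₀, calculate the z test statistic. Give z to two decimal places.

p̂ = 425/2206 = 0.1927.
Under H₀, SE = √(0.19·0.81/2206) = √(6.97643e-05) = 0.0084.
z = (0.1927 − 0.19)/0.0084 = 0.0027/0.0084 = 0.32.
p-value = P(Z < 0.318) ≈ 0.6248, so at α = 0.05 we fail to reject H₀.

z = 0.32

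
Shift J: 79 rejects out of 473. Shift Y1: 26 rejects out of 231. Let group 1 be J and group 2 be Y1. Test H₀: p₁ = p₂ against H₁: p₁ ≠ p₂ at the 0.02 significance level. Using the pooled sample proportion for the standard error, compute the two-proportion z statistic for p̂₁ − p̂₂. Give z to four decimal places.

z = 1.9047

p̂₁ = 79/473 = 0.167019, p̂₂ = 26/231 = 0.112554.
Pooled p̂ = (79+26)/(473+231) = 105/704 = 0.149148.
SE = √(p̂(1−p̂)(1/n₁+1/n₂)) = √(0.149148·0.850852·0.00644317) = √(0.000817655) = 0.028595.
z = (0.167019 − 0.112554)/0.028595 = 0.054465/0.028595 = 1.9047.
p-value = 2·P(Z > 1.905) ≈ 0.0568. With α = 0.02, fail to reject H₀.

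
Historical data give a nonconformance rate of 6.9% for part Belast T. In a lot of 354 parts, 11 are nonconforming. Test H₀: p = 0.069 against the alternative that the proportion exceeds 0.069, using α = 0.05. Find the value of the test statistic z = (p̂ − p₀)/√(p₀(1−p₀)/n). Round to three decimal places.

p̂ = 11/354 ≈ 0.031073.
SE = √(p₀(1−p₀)/n) = √(0.064239/354) = 0.013471.
z = (0.031073 − 0.069)/0.013471 = -0.037927/0.013471 = -2.815.
p-value = P(Z > -2.815) ≈ 0.9976; since p > α = 0.05, fail to reject H₀.

z = -2.815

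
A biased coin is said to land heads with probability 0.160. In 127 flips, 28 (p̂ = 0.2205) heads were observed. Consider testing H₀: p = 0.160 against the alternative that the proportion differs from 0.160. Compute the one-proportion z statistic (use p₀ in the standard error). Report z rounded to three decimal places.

z = 1.859

p̂ = 28/127 = 0.22047.
SE = √(p₀(1−p₀)/n) = √(0.1344/127) = 0.03253.
z = (0.22047 − 0.16)/0.03253 = 0.06047/0.03253 = 1.859.
p-value = 2·P(Z > 1.859) ≈ 0.0630.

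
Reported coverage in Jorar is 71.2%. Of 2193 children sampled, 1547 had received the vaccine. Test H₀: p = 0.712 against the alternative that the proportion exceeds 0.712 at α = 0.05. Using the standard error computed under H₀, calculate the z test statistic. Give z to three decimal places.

p̂ = 1547/2193 = 0.705426.
Standard error under H₀: √(0.712×0.288/2193) = 0.009670.
z = (0.705426 − 0.712)/0.009670 = -0.006574/0.009670 = -0.680.
p-value = P(Z > -0.680) ≈ 0.7517, so at α = 0.05 we fail to reject H₀.

z = -0.680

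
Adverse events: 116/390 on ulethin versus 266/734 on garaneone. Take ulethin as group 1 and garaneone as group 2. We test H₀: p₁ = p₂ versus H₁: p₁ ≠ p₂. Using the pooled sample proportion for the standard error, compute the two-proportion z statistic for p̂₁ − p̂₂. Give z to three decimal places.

p̂₁ = 116/390 = 0.29744, p̂₂ = 266/734 = 0.36240.
Pooled p̂ = (116+266)/(390+734) = 382/1124 = 0.33986.
SE = √(p̂(1−p̂)(1/n₁+1/n₂)) = √(0.33986·0.66014·0.0039265) = √(0.000880928) = 0.02968.
z = (0.29744 − 0.36240)/0.02968 = -0.06496/0.02968 = -2.189.
p-value = 2·P(Z > 2.189) ≈ 0.0286.

z = -2.189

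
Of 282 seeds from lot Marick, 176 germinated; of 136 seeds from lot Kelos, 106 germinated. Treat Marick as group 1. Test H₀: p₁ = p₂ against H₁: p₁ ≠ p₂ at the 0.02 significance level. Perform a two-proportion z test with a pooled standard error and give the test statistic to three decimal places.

p̂₁ = 176/282 = 0.62411, p̂₂ = 106/136 = 0.77941.
Pooled p̂ = (176+106)/(282+136) = 282/418 = 0.67464.
SE = √(0.2195 × 0.010899) = 0.04891.
z = (0.62411 − 0.77941)/0.04891 = -0.15530/0.04891 = -3.175.
p-value = 2·P(Z > 3.175) ≈ 0.0015. With α = 0.02, reject H₀.

z = -3.175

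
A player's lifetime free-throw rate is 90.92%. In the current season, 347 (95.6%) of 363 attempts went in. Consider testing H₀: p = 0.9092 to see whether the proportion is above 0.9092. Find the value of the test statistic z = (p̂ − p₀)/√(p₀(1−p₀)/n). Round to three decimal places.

z = 3.098

p̂ = 347/363 ≈ 0.95592.
Standard error under H₀: √(0.9092×0.0908/363) = 0.01508.
z = (0.95592 − 0.9092)/0.01508 = 0.04672/0.01508 = 3.098.
p-value = P(Z > 3.098) ≈ 0.0010.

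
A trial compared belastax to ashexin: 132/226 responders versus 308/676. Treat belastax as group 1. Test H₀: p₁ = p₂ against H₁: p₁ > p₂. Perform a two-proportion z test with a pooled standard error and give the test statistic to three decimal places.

p̂₁ = 132/226 ≈ 0.58407, p̂₂ = 308/676 ≈ 0.45562.
Pooled p̂ = (132+308)/(226+676) = 440/902 = 0.48780.
SE = √(p̂(1−p̂)(1/n₁+1/n₂)) = √(0.48780·0.51220·0.00590407) = √(0.00147514) = 0.03841.
z = (0.58407 − 0.45562)/0.03841 = 0.12845/0.03841 = 3.344.
p-value = P(Z > 3.344) ≈ 0.0004.

z = 3.344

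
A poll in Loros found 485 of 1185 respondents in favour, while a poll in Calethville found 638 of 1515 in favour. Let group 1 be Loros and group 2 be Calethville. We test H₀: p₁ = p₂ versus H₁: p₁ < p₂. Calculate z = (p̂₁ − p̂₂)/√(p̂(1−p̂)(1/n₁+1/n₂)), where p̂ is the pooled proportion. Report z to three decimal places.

p̂₁ = 485/1185 = 0.409283, p̂₂ = 638/1515 = 0.421122.
Pooled p̂ = (485+638)/(1185+1515) = 1123/2700 = 0.415926.
SE = √(0.242932 × 0.00150395) = 0.019114.
z = (0.409283 − 0.421122)/0.019114 = -0.011839/0.019114 = -0.619.
p-value = P(Z < -0.619) ≈ 0.2678.

z = -0.619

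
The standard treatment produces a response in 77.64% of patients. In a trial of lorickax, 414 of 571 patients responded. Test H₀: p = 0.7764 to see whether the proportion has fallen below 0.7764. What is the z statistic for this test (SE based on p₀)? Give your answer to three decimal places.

z = -2.945

p̂ = 414/571 ≈ 0.72504.
Standard error under H₀: √(0.7764×0.2236/571) = 0.01744.
z = (0.72504 − 0.7764)/0.01744 = -0.05136/0.01744 = -2.945.
p-value = P(Z < -2.945) ≈ 0.0016.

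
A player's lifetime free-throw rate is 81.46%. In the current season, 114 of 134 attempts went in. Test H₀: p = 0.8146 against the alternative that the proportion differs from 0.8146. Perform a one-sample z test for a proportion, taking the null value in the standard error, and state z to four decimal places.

p̂ = 114/134 ≈ 0.850746.
Under H₀, SE = √(0.8146·0.1854/134) = √(0.00112707) = 0.033572.
z = (0.850746 − 0.8146)/0.033572 = 0.036146/0.033572 = 1.0767.
Two-sided p-value ≈ 2·Φ(−1.077) = 0.2816.

z = 1.0767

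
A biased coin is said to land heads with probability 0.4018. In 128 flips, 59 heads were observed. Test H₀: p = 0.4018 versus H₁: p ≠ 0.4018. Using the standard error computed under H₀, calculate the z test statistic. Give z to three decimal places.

p̂ = 59/128 ≈ 0.46094.
Under H₀, SE = √(0.4018·0.5982/128) = √(0.00187779) = 0.04333.
z = (0.46094 − 0.4018)/0.04333 = 0.05914/0.04333 = 1.365.

z = 1.365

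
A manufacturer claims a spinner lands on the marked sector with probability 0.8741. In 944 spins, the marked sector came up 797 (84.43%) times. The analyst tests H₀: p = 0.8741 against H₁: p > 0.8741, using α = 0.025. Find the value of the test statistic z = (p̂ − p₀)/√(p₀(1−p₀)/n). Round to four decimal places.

p̂ = 797/944 = 0.844280.
Under H₀, SE = √(0.8741·0.1259/944) = √(0.000116578) = 0.010797.
z = (0.844280 − 0.8741)/0.010797 = -0.029820/0.010797 = -2.7619.
p-value = P(Z > -2.762) ≈ 0.9971, so at α = 0.025 we fail to reject H₀.

z = -2.7619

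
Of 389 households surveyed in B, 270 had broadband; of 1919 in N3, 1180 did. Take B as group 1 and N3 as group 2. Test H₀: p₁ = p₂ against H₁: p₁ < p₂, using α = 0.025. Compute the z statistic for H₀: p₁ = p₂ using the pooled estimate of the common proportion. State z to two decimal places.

z = 2.95

p̂₁ = 270/389 = 0.69409, p̂₂ = 1180/1919 = 0.61490.
Pooled p̂ = (270+1180)/(389+1919) = 1450/2308 = 0.62825.
SE = √(0.233552 × 0.0030918) = 0.02687.
z = (0.69409 − 0.61490)/0.02687 = 0.07919/0.02687 = 2.95.
p-value = P(Z < 2.947) ≈ 0.9984. With α = 0.025, fail to reject H₀.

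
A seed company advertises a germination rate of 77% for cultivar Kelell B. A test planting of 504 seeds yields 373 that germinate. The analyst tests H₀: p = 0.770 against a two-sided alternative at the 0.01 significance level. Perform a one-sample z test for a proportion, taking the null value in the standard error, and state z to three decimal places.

p̂ = 373/504 ≈ 0.74008.
Under H₀, SE = √(0.77·0.23/504) = √(0.000351389) = 0.01875.
z = (0.74008 − 0.77)/0.01875 = -0.02992/0.01875 = -1.596.
p-value = 2·P(Z > 1.596) ≈ 0.1105. With α = 0.01, fail to reject H₀.

z = -1.596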